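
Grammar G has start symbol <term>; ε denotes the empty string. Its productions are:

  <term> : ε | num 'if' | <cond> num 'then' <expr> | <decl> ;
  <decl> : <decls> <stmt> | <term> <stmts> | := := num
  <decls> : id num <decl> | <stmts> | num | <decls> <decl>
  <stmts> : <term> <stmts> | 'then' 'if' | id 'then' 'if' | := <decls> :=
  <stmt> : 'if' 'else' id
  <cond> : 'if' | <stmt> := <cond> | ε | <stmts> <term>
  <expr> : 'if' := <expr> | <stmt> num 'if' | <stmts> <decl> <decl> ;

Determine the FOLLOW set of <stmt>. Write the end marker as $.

In <decl> : <decls> <stmt>: <stmt> is at the end, add FOLLOW(<decl>) = { 'if', 'then', :=, ;, id, num }.
In <cond> : <stmt> := <cond>: add FIRST(:= <cond>) = { := }.
In <expr> : <stmt> num 'if': add FIRST(num 'if') = { num }.
Union: FOLLOW(<stmt>) = { 'if', 'then', :=, ;, id, num }.

{ 'if', 'then', :=, ;, id, num }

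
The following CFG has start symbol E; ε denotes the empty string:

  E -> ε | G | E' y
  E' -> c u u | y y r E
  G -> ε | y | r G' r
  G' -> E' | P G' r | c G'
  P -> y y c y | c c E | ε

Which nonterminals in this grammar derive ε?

Directly nullable (have an ε-production): E, G, P.
No other nonterminal has a production whose RHS symbols are all nullable.

{ E, G, P }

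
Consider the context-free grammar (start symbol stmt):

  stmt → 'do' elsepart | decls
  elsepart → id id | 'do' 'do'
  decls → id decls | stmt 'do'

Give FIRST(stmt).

stmt → 'do' elsepart contributes {'do'}.
From stmt → decls: add FIRST(decls) = { 'do', id }.
Union: FIRST(stmt) = { 'do', id }.

{ 'do', id }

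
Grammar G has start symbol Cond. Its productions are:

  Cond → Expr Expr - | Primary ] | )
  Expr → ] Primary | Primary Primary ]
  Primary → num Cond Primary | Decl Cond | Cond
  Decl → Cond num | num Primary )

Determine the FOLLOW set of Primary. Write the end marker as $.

{ ), -, ], num }

In Cond → Primary ]: add FIRST(]) = { ] }.
In Expr → ] Primary: Primary is at the end, add FOLLOW(Expr) = { ), -, ], num }.
In Expr → Primary Primary ]: add FIRST(Primary ]) = { ), ], num }.
In Expr → Primary Primary ]: add FIRST(]) = { ] }.
In Primary → num Cond Primary: Primary is at the end, add FOLLOW(Primary) = { ), -, ], num }.
In Decl → num Primary ): add FIRST()) = { ) }.
Union: FOLLOW(Primary) = { ), -, ], num }.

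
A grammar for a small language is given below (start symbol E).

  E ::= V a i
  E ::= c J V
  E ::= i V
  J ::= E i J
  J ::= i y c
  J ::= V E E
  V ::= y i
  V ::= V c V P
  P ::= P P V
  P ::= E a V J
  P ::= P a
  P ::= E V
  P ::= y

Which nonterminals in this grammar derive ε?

No nonterminal has an empty production or an RHS whose symbols are all nullable.

{ } (none)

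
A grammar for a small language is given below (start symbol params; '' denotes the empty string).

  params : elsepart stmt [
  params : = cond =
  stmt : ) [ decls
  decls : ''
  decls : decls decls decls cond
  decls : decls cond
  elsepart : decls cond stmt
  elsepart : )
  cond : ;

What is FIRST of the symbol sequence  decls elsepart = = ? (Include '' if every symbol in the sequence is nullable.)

{ ), ; }

Add FIRST(decls)\{''} = { ; }; decls is nullable, continue.
Add FIRST(elsepart) = { ), ; }; elsepart is not nullable, stop.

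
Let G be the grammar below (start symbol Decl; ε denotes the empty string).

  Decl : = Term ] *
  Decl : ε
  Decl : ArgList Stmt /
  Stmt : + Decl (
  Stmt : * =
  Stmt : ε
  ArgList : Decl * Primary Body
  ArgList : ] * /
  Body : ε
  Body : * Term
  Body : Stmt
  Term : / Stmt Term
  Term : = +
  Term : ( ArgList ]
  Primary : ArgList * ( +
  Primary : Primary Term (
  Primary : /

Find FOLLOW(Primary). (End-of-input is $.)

{ (, *, +, /, =, ] }

In ArgList : Decl * Primary Body: add FIRST(Body)\{ε} = { *, + }.
  Since Body is nullable, also add FOLLOW(ArgList) = { *, +, /, ] }.
In Primary : Primary Term (: add FIRST(Term () = { (, /, = }.
Union: FOLLOW(Primary) = { (, *, +, /, =, ] }.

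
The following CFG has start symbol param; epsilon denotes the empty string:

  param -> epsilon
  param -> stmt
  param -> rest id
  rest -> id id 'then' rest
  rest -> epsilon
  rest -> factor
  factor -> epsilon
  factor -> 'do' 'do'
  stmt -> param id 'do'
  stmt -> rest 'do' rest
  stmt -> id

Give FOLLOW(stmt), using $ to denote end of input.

In param -> stmt: stmt is at the end, add FOLLOW(param) = { $, id }.
Union: FOLLOW(stmt) = { $, id }.

{ $, id }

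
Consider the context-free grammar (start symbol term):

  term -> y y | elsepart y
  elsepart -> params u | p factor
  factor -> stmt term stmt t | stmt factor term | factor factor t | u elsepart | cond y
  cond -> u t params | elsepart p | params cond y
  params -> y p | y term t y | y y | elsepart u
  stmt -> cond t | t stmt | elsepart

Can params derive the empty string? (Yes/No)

No nonterminal in this grammar is nullable.
No production of params has an RHS whose symbols are all nullable, so params is not nullable.

No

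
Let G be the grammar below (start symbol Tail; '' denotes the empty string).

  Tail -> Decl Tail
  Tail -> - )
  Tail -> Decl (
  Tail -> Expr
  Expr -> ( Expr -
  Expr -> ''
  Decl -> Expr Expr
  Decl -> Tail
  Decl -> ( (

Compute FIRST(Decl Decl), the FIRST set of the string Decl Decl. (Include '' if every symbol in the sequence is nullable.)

Add FIRST(Decl)\{''} = { (, - }; Decl is nullable, continue.
Add FIRST(Decl)\{''} = { (, - }; Decl is nullable, continue.
Every symbol is nullable, so include ''.

{ (, -, '' }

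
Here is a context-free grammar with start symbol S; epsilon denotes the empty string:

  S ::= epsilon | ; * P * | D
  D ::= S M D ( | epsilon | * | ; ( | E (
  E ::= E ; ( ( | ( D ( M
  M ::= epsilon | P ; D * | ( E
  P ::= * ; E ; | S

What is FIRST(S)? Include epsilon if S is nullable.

{ (, *, ;, epsilon }

S ::= epsilon contributes epsilon.
S ::= ; * P * contributes {;}.
From S ::= D: add FIRST(D) = { (, *, ;, epsilon } (including epsilon since D is nullable).
Union: FIRST(S) = { (, *, ;, epsilon }.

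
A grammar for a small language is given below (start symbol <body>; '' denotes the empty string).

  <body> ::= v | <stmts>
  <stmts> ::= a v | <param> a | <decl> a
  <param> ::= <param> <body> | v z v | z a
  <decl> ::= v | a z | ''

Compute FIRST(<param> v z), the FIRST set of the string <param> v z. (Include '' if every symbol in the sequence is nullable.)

Add FIRST(<param>) = { v, z }; <param> is not nullable, stop.

{ v, z }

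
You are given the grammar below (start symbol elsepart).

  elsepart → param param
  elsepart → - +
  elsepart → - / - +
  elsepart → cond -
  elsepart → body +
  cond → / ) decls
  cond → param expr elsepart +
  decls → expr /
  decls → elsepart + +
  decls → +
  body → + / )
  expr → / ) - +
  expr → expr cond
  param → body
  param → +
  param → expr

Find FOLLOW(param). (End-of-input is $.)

{ $, +, / }

In elsepart → param param: add FIRST(param) = { +, / }.
In elsepart → param param: param is at the end, add FOLLOW(elsepart) = { $, + }.
In cond → param expr elsepart +: add FIRST(expr elsepart +) = { / }.
Union: FOLLOW(param) = { $, +, / }.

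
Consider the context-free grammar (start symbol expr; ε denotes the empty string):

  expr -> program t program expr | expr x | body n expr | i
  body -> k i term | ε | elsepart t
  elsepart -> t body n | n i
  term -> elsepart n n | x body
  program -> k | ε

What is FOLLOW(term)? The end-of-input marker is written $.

In body -> k i term: term is at the end, add FOLLOW(body) = { n }.
Union: FOLLOW(term) = { n }.

{ n }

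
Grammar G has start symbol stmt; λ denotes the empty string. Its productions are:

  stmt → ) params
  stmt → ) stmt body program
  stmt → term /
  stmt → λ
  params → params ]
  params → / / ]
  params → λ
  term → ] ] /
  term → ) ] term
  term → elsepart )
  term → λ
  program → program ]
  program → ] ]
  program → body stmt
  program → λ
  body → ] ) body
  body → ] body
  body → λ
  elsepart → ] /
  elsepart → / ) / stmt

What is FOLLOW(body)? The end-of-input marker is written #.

In stmt → ) stmt body program: add FIRST(program)\{λ} = { ), /, ] }.
  Since program is nullable, also add FOLLOW(stmt) = { #, ), /, ] }.
In program → body stmt: add FIRST(stmt)\{λ} = { ), /, ] }.
  Since stmt is nullable, also add FOLLOW(program) = { #, ), /, ] }.
In body → ] ) body: body is at the end, add FOLLOW(body) = { #, ), /, ] }.
In body → ] body: body is at the end, add FOLLOW(body) = { #, ), /, ] }.
Union: FOLLOW(body) = { #, ), /, ] }.

{ #, ), /, ] }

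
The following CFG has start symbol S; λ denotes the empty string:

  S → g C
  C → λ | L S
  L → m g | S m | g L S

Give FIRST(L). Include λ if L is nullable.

{ g, m }

L → m g contributes {m}.
From L → S m: add FIRST(S) = { g }.
L → g L S contributes {g}.
Union: FIRST(L) = { g, m }.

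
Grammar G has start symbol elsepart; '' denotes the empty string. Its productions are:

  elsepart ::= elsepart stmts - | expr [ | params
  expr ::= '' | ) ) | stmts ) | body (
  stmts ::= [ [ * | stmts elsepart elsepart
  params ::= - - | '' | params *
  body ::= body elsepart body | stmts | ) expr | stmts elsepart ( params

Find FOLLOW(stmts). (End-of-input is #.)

{ (, ), *, -, [ }

In elsepart ::= elsepart stmts -: add FIRST(-) = { - }.
In expr ::= stmts ): add FIRST()) = { ) }.
In stmts ::= stmts elsepart elsepart: add FIRST(elsepart elsepart)\{''} = { ), *, -, [ }.
  Since elsepart elsepart is nullable, also add FOLLOW(stmts) = { (, ), *, -, [ }.
In body ::= stmts: stmts is at the end, add FOLLOW(body) = { (, ), *, -, [ }.
In body ::= stmts elsepart ( params: add FIRST(elsepart ( params) = { (, ), *, -, [ }.
Union: FOLLOW(stmts) = { (, ), *, -, [ }.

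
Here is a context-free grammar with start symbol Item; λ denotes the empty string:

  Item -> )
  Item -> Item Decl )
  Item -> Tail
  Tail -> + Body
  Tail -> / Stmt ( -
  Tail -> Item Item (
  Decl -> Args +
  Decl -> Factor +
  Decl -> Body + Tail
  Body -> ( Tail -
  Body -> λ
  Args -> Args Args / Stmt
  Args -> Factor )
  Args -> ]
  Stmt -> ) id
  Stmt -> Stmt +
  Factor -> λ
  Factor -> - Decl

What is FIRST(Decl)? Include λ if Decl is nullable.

From Decl -> Args +: add FIRST(Args) = { ), -, ] }.
From Decl -> Factor +: Factor nullable, take FIRST(Factor) ∪ {+} = { +, - }.
From Decl -> Body + Tail: Body nullable, take FIRST(Body) ∪ {+} = { (, + }.
Union: FIRST(Decl) = { (, ), +, -, ] }.

{ (, ), +, -, ] }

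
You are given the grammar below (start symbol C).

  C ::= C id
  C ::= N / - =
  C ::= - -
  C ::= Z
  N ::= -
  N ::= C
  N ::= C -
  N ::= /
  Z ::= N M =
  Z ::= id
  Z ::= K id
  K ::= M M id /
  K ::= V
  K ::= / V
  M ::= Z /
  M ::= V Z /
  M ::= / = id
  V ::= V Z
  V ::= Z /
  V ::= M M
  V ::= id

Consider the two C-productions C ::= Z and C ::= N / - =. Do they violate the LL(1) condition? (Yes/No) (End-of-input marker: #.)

Yes

FIRST(Z) = { -, /, id } and FIRST(N / - =) = { -, /, id }.
Both contain -, so the two alternatives are not disjoint — LL(1) conflict.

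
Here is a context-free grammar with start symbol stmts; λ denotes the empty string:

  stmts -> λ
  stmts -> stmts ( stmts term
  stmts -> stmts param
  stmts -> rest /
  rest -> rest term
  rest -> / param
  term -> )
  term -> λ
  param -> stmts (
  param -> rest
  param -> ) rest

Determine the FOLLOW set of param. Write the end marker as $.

{ $, (, ), / }

In stmts -> stmts param: param is at the end, add FOLLOW(stmts) = { $, (, ), / }.
In rest -> / param: param is at the end, add FOLLOW(rest) = { $, (, ), / }.
Union: FOLLOW(param) = { $, (, ), / }.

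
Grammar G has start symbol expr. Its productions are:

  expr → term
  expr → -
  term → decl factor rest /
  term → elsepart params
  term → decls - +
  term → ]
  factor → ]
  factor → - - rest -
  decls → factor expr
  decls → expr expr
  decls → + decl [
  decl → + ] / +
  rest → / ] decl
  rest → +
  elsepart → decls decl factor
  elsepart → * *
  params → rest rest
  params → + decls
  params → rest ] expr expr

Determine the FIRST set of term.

From term → decl factor rest /: add FIRST(decl) = { + }.
From term → elsepart params: add FIRST(elsepart) = { *, +, -, ] }.
From term → decls - +: add FIRST(decls) = { *, +, -, ] }.
term → ] contributes {]}.
Union: FIRST(term) = { *, +, -, ] }.

{ *, +, -, ] }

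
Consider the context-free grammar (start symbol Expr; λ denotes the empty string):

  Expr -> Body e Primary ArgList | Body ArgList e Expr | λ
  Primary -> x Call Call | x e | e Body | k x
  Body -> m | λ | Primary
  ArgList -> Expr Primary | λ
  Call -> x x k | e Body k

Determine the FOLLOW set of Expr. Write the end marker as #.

{ #, e, k, x }

Expr is the start symbol, so # ∈ FOLLOW(Expr).
In Expr -> Body ArgList e Expr: Expr is at the end, add FOLLOW(Expr) = { #, e, k, x }.
In ArgList -> Expr Primary: add FIRST(Primary) = { e, k, x }.
Union: FOLLOW(Expr) = { #, e, k, x }.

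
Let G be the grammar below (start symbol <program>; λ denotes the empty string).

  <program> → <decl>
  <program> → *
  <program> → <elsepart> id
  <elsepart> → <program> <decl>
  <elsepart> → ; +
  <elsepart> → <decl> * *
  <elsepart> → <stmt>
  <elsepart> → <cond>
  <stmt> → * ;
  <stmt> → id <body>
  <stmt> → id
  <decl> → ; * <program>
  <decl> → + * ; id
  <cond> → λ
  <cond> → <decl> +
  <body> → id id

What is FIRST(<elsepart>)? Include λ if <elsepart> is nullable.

From <elsepart> → <program> <decl>: add FIRST(<program>) = { *, +, ;, id }.
<elsepart> → ; + contributes {;}.
From <elsepart> → <decl> * *: add FIRST(<decl>) = { +, ; }.
From <elsepart> → <stmt>: add FIRST(<stmt>) = { *, id }.
From <elsepart> → <cond>: add FIRST(<cond>) = { +, ;, λ } (including λ since <cond> is nullable).
Union: FIRST(<elsepart>) = { *, +, ;, id, λ }.

{ *, +, ;, id, λ }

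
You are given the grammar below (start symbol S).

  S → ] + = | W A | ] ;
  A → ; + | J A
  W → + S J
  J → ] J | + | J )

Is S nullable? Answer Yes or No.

No nonterminal in this grammar is nullable.
No production of S has an RHS whose symbols are all nullable, so S is not nullable.

No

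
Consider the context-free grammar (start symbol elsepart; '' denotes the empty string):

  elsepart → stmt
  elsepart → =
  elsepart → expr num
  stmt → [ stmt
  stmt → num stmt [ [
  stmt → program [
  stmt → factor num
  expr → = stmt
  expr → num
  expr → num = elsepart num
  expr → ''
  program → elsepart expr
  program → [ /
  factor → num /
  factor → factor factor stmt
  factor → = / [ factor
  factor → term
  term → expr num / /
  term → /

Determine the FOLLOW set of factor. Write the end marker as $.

{ /, =, [, num }

In stmt → factor num: add FIRST(num) = { num }.
In factor → factor factor stmt: add FIRST(factor stmt) = { /, =, num }.
In factor → factor factor stmt: add FIRST(stmt) = { /, =, [, num }.
In factor → = / [ factor: factor is at the end, add FOLLOW(factor) = { /, =, [, num }.
Union: FOLLOW(factor) = { /, =, [, num }.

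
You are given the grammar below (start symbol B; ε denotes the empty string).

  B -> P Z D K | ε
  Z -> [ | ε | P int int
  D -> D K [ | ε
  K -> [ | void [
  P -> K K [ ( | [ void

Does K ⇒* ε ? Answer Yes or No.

Nullable nonterminals: B, D, Z.
No production of K has an RHS whose symbols are all nullable, so K is not nullable.

No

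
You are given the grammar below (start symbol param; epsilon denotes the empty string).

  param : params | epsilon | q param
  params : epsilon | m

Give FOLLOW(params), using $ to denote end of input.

{ $ }

In param : params: params is at the end, add FOLLOW(param) = { $ }.
Union: FOLLOW(params) = { $ }.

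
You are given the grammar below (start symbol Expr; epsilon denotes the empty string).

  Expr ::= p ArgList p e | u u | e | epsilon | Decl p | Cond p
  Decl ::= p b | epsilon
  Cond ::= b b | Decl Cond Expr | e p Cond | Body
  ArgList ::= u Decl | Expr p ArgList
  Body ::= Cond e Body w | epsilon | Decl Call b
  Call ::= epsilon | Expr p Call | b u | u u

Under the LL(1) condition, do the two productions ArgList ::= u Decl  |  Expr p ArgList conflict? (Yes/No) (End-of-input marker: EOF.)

Yes

FIRST(u Decl) = { u } and FIRST(Expr p ArgList) = { b, e, p, u }.
Both contain u, so the two alternatives are not disjoint — LL(1) conflict.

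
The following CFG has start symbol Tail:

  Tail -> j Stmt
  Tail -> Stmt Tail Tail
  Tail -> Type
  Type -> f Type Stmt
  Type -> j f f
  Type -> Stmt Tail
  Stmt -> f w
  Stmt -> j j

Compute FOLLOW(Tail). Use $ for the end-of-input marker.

Tail is the start symbol, so $ ∈ FOLLOW(Tail).
In Tail -> Stmt Tail Tail: add FIRST(Tail) = { f, j }.
In Tail -> Stmt Tail Tail: Tail is at the end, add FOLLOW(Tail) = { $, f, j }.
In Type -> Stmt Tail: Tail is at the end, add FOLLOW(Type) = { $, f, j }.
Union: FOLLOW(Tail) = { $, f, j }.

{ $, f, j }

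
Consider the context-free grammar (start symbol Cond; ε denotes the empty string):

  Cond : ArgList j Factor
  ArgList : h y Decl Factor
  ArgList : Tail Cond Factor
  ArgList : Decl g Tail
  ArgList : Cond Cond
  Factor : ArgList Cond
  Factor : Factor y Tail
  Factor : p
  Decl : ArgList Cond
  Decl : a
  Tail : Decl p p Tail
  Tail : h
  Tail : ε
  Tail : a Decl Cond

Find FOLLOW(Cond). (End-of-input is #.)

{ #, a, g, h, j, p, y }

Cond is the start symbol, so # ∈ FOLLOW(Cond).
In ArgList : Tail Cond Factor: add FIRST(Factor) = { a, h, p }.
In ArgList : Cond Cond: add FIRST(Cond) = { a, h }.
In ArgList : Cond Cond: Cond is at the end, add FOLLOW(ArgList) = { a, h, j }.
In Factor : ArgList Cond: Cond is at the end, add FOLLOW(Factor) = { #, a, g, h, j, p, y }.
In Decl : ArgList Cond: Cond is at the end, add FOLLOW(Decl) = { a, g, h, p }.
In Tail : a Decl Cond: Cond is at the end, add FOLLOW(Tail) = { #, a, g, h, j, p, y }.
Union: FOLLOW(Cond) = { #, a, g, h, j, p, y }.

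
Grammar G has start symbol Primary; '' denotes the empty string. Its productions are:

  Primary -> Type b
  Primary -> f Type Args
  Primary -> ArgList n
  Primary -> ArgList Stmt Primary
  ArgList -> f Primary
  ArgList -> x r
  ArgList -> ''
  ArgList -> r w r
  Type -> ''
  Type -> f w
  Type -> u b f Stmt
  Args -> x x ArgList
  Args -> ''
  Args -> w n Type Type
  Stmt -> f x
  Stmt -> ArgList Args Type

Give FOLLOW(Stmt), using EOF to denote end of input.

{ EOF, b, f, n, r, u, w, x }

In Primary -> ArgList Stmt Primary: add FIRST(Primary) = { b, f, n, r, u, w, x }.
In Type -> u b f Stmt: Stmt is at the end, add FOLLOW(Type) = { EOF, b, f, n, r, u, w, x }.
Union: FOLLOW(Stmt) = { EOF, b, f, n, r, u, w, x }.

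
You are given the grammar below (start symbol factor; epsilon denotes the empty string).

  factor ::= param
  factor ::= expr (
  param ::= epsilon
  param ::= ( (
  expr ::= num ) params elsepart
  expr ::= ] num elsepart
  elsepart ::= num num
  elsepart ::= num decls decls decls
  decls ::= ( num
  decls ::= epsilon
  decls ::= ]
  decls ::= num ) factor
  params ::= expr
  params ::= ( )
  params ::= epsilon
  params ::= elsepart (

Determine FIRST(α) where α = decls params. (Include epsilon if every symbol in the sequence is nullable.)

Add FIRST(decls)\{epsilon} = { (, ], num }; decls is nullable, continue.
Add FIRST(params)\{epsilon} = { (, ], num }; params is nullable, continue.
Every symbol is nullable, so include epsilon.

{ (, ], num, epsilon }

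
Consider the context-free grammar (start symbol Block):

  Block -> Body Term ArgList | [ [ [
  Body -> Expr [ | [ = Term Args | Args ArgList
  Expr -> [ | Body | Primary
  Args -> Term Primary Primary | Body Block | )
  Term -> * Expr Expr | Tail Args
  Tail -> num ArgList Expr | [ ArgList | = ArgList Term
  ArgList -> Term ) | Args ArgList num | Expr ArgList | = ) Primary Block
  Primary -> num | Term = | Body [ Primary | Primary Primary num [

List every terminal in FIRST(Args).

From Args -> Term Primary Primary: add FIRST(Term) = { *, =, [, num }.
From Args -> Body Block: add FIRST(Body) = { ), *, =, [, num }.
Args -> ) contributes {)}.
Union: FIRST(Args) = { ), *, =, [, num }.

{ ), *, =, [, num }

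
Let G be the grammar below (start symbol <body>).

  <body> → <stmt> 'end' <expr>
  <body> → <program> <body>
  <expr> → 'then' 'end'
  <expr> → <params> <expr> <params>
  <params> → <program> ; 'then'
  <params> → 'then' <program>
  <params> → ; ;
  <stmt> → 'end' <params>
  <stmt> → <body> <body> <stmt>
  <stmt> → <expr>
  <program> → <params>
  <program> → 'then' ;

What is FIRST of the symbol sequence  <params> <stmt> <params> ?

{ 'then', ; }

Add FIRST(<params>) = { 'then', ; }; <params> is not nullable, stop.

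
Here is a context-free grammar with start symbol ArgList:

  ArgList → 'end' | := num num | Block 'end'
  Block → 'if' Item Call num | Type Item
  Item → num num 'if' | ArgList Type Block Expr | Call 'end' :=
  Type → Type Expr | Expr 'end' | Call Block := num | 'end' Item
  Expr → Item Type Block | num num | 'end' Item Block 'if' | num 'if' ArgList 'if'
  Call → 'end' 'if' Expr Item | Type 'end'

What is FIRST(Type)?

From Type → Type Expr: add FIRST(Type) = { 'end', 'if', :=, num }.
From Type → Expr 'end': add FIRST(Expr) = { 'end', 'if', :=, num }.
From Type → Call Block := num: add FIRST(Call) = { 'end', 'if', :=, num }.
Type → 'end' Item contributes {'end'}.
Union: FIRST(Type) = { 'end', 'if', :=, num }.

{ 'end', 'if', :=, num }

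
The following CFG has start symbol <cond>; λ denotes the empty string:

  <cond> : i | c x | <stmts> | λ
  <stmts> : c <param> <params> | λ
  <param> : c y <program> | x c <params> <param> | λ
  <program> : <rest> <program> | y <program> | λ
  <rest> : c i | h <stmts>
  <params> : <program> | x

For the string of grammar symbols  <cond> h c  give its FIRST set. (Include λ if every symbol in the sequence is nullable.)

{ c, h, i }

Add FIRST(<cond>)\{λ} = { c, i }; <cond> is nullable, continue.
h is a terminal; add {h} and stop.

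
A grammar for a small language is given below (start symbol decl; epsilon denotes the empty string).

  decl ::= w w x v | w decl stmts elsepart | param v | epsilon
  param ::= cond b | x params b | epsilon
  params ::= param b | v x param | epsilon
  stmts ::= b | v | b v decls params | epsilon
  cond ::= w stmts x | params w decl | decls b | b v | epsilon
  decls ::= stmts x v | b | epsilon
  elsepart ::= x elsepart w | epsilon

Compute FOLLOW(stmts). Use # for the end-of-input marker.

{ #, b, v, x }

In decl ::= w decl stmts elsepart: add FIRST(elsepart)\{epsilon} = { x }.
  Since elsepart is nullable, also add FOLLOW(decl) = { #, b, v, x }.
In cond ::= w stmts x: add FIRST(x) = { x }.
In decls ::= stmts x v: add FIRST(x v) = { x }.
Union: FOLLOW(stmts) = { #, b, v, x }.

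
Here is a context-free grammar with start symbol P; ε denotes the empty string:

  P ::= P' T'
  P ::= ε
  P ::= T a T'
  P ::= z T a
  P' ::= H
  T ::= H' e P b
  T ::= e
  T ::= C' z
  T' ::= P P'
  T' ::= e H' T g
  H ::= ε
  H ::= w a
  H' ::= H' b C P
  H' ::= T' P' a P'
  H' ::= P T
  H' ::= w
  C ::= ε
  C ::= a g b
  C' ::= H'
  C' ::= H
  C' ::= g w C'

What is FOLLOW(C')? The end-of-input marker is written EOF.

{ z }

In T ::= C' z: add FIRST(z) = { z }.
In C' ::= g w C': C' is at the end, add FOLLOW(C') = { z }.
Union: FOLLOW(C') = { z }.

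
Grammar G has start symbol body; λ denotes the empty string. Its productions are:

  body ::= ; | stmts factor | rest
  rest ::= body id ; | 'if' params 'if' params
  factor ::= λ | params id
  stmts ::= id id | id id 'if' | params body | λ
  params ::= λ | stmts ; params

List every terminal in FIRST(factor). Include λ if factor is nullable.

factor ::= λ contributes λ.
From factor ::= params id: params nullable, take FIRST(params) ∪ {id} = { 'if', ;, id }.
Union: FIRST(factor) = { 'if', ;, id, λ }.

{ 'if', ;, id, λ }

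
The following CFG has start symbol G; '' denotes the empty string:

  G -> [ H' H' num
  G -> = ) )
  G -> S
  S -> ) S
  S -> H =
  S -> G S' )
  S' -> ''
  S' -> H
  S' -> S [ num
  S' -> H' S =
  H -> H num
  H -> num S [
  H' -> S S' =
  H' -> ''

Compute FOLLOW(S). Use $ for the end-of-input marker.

{ $, ), =, [, num }

In G -> S: S is at the end, add FOLLOW(G) = { $, ), =, [, num }.
In S -> ) S: S is at the end, add FOLLOW(S) = { $, ), =, [, num }.
In S' -> S [ num: add FIRST([ num) = { [ }.
In S' -> H' S =: add FIRST(=) = { = }.
In H -> num S [: add FIRST([) = { [ }.
In H' -> S S' =: add FIRST(S' =) = { ), =, [, num }.
Union: FOLLOW(S) = { $, ), =, [, num }.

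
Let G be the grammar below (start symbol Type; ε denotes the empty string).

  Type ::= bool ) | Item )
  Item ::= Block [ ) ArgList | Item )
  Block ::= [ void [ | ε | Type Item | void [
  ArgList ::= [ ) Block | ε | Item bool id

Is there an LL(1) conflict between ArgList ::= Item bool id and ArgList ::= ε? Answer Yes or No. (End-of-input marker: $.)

Yes

FIRST(Item bool id) = { [, bool, void } and FIRST(ε) = { ε }.
The second alternative is nullable and FOLLOW(ArgList) = { ), [, bool } shares [ with FIRST of the first — conflict.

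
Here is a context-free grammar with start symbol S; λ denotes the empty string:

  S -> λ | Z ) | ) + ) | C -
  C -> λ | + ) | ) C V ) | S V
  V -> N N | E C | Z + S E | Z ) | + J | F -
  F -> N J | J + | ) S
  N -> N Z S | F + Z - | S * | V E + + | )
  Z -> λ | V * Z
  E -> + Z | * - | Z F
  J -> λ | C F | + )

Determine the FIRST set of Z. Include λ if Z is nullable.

{ ), *, +, -, λ }

Z -> λ contributes λ.
From Z -> V * Z: add FIRST(V) = { ), *, +, - }.
Union: FIRST(Z) = { ), *, +, -, λ }.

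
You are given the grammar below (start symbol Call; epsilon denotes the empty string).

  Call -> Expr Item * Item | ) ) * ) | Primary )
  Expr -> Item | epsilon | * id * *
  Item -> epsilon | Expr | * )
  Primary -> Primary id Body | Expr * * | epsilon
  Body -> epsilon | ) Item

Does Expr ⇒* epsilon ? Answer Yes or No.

Yes

Expr has an epsilon-production, so Expr ⇒ epsilon.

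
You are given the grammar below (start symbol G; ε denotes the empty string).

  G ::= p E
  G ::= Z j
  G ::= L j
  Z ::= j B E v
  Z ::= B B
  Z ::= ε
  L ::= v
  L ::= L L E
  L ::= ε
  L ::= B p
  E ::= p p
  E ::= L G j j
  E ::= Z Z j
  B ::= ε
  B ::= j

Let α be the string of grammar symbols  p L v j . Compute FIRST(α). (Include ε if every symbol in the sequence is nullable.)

p is a terminal; add {p} and stop.

{ p }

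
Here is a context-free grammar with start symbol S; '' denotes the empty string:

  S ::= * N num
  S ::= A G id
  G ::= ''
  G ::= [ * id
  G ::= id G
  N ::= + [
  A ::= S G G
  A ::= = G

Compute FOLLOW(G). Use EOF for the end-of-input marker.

In S ::= A G id: add FIRST(id) = { id }.
In G ::= id G: G is at the end, add FOLLOW(G) = { [, id }.
In A ::= S G G: add FIRST(G)\{''} = { [, id }.
  Since G is nullable, also add FOLLOW(A) = { [, id }.
In A ::= S G G: G is at the end, add FOLLOW(A) = { [, id }.
In A ::= = G: G is at the end, add FOLLOW(A) = { [, id }.
Union: FOLLOW(G) = { [, id }.

{ [, id }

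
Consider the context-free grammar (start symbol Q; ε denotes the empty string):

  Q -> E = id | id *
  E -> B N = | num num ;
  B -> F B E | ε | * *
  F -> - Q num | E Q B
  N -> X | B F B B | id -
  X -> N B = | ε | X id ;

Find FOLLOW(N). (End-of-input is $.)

{ *, -, =, id, num }

In E -> B N =: add FIRST(=) = { = }.
In X -> N B =: add FIRST(B =) = { *, -, =, id, num }.
Union: FOLLOW(N) = { *, -, =, id, num }.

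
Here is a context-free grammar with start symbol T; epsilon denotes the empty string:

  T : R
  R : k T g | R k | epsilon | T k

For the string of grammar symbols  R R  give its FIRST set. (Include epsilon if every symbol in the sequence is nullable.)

Add FIRST(R)\{epsilon} = { k }; R is nullable, continue.
Add FIRST(R)\{epsilon} = { k }; R is nullable, continue.
Every symbol is nullable, so include epsilon.

{ k, epsilon }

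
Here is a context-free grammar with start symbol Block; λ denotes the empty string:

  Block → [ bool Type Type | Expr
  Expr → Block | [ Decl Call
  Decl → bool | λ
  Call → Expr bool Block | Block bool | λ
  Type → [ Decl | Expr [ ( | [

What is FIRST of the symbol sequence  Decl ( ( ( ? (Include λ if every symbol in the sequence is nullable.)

{ (, bool }

Add FIRST(Decl)\{λ} = { bool }; Decl is nullable, continue.
( is a terminal; add {(} and stop.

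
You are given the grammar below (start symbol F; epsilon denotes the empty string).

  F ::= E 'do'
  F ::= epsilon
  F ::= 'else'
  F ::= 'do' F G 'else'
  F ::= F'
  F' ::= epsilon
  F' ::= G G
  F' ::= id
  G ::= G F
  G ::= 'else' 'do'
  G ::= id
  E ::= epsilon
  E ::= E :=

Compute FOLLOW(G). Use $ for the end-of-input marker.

In F ::= 'do' F G 'else': add FIRST('else') = { 'else' }.
In F' ::= G G: add FIRST(G) = { 'else', id }.
In F' ::= G G: G is at the end, add FOLLOW(F') = { $, 'do', 'else', :=, id }.
In G ::= G F: add FIRST(F)\{epsilon} = { 'do', 'else', :=, id }.
  Since F is nullable, also add FOLLOW(G) = { $, 'do', 'else', :=, id }.
Union: FOLLOW(G) = { $, 'do', 'else', :=, id }.

{ $, 'do', 'else', :=, id }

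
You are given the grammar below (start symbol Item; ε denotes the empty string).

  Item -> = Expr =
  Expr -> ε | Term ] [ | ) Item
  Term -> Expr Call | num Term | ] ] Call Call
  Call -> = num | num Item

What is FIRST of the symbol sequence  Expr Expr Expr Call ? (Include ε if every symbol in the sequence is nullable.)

Add FIRST(Expr)\{ε} = { ), =, ], num }; Expr is nullable, continue.
Add FIRST(Expr)\{ε} = { ), =, ], num }; Expr is nullable, continue.
Add FIRST(Expr)\{ε} = { ), =, ], num }; Expr is nullable, continue.
Add FIRST(Call) = { =, num }; Call is not nullable, stop.

{ ), =, ], num }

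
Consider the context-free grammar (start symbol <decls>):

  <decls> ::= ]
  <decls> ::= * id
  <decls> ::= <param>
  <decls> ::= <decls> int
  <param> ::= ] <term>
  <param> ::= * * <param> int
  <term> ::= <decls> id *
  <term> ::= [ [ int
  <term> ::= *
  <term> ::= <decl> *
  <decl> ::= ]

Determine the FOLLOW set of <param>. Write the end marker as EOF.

{ EOF, id, int }

In <decls> ::= <param>: <param> is at the end, add FOLLOW(<decls>) = { EOF, id, int }.
In <param> ::= * * <param> int: add FIRST(int) = { int }.
Union: FOLLOW(<param>) = { EOF, id, int }.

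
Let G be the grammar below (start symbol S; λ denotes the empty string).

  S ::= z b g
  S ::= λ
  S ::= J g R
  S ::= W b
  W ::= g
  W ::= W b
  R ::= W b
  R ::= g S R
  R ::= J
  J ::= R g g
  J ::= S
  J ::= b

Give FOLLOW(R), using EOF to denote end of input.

In S ::= J g R: R is at the end, add FOLLOW(S) = { EOF, b, g, z }.
In R ::= g S R: R is at the end, add FOLLOW(R) = { EOF, b, g, z }.
In J ::= R g g: add FIRST(g g) = { g }.
Union: FOLLOW(R) = { EOF, b, g, z }.

{ EOF, b, g, z }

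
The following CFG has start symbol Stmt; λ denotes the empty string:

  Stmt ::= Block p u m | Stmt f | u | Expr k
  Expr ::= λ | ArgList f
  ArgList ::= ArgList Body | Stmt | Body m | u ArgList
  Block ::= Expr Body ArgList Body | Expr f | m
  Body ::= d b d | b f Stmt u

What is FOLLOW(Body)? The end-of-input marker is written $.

{ b, d, f, k, m, p, u }

In ArgList ::= ArgList Body: Body is at the end, add FOLLOW(ArgList) = { b, d, f }.
In ArgList ::= Body m: add FIRST(m) = { m }.
In Block ::= Expr Body ArgList Body: add FIRST(ArgList Body) = { b, d, f, k, m, u }.
In Block ::= Expr Body ArgList Body: Body is at the end, add FOLLOW(Block) = { p }.
Union: FOLLOW(Body) = { b, d, f, k, m, p, u }.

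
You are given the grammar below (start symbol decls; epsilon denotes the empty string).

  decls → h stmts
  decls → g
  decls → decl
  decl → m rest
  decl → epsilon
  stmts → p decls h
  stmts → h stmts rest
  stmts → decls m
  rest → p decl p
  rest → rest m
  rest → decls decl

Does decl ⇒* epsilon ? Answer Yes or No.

Yes

decl has an epsilon-production, so decl ⇒ epsilon.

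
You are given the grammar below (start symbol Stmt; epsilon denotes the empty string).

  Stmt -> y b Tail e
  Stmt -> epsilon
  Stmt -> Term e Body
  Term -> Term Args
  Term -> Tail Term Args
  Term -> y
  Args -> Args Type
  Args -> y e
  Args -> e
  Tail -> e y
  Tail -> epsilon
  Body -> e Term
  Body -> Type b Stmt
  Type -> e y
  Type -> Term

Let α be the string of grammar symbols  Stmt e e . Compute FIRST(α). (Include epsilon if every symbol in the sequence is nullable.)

Add FIRST(Stmt)\{epsilon} = { e, y }; Stmt is nullable, continue.
e is a terminal; add {e} and stop.

{ e, y }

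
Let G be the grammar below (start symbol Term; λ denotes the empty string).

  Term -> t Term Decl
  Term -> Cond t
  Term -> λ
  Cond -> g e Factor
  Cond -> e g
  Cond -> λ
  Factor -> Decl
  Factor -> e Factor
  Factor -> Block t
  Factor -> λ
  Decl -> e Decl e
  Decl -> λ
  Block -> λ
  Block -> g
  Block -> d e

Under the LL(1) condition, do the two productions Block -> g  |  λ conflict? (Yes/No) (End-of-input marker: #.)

No

FIRST(g) = { g } and FIRST(λ) = { λ }.
The second is nullable but FOLLOW(Block) = { t } is disjoint from FIRST of the first.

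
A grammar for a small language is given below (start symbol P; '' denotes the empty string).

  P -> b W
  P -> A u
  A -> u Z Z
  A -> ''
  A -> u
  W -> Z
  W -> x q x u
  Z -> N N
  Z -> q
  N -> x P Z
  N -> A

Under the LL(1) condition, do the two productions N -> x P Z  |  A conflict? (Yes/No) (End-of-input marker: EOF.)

Yes

FIRST(x P Z) = { x } and FIRST(A) = { u, '' }.
The second alternative is nullable and FOLLOW(N) = { EOF, q, u, x } shares x with FIRST of the first — conflict.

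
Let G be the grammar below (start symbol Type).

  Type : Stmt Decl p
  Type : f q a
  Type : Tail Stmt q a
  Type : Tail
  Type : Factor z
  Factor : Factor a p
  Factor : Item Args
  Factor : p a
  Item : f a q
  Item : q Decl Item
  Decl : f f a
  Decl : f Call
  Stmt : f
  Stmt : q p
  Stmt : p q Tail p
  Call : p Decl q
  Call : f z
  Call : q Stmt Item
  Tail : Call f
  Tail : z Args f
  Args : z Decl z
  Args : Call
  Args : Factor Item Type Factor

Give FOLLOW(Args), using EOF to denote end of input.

In Factor : Item Args: Args is at the end, add FOLLOW(Factor) = { a, f, q, z }.
In Tail : z Args f: add FIRST(f) = { f }.
Union: FOLLOW(Args) = { a, f, q, z }.

{ a, f, q, z }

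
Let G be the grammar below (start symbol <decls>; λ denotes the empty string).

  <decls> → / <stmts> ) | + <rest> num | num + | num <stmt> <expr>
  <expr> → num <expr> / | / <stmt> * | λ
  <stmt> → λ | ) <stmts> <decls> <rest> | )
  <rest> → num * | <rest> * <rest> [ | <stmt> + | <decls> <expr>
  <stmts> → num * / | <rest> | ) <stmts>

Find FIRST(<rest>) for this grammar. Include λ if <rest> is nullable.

<rest> → num * contributes {num}.
From <rest> → <rest> * <rest> [: add FIRST(<rest>) = { ), +, /, num }.
From <rest> → <stmt> +: <stmt> nullable, take FIRST(<stmt>) ∪ {+} = { ), + }.
From <rest> → <decls> <expr>: add FIRST(<decls>) = { +, /, num }.
Union: FIRST(<rest>) = { ), +, /, num }.

{ ), +, /, num }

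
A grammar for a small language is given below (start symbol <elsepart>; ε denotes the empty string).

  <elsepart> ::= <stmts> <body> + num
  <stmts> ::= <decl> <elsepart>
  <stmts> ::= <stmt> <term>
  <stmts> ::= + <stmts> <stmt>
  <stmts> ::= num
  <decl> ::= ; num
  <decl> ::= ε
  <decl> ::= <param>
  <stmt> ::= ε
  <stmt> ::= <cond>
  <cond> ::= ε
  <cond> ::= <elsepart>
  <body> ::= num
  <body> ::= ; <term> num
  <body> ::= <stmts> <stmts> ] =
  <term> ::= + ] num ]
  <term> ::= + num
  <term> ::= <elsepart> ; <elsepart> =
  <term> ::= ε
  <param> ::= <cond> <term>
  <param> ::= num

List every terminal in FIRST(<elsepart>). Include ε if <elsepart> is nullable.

{ +, ;, ], num }

From <elsepart> ::= <stmts> <body> + num: <stmts> nullable, take FIRST(<stmts>) ∪ FIRST(<body>) = { +, ;, ], num }.
Union: FIRST(<elsepart>) = { +, ;, ], num }.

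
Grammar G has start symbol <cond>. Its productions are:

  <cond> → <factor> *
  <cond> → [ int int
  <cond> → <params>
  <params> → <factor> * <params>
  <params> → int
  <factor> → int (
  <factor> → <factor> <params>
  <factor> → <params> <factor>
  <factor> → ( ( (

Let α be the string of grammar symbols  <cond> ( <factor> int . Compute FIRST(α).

{ (, [, int }

Add FIRST(<cond>) = { (, [, int }; <cond> is not nullable, stop.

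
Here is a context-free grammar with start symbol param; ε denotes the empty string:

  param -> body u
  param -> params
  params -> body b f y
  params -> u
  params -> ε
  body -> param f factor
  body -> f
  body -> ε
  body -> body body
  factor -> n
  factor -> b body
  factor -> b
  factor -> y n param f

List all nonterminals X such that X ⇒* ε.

{ body, param, params }

Directly nullable (have an ε-production): params, body.
param -> params with every symbol nullable, so param is nullable.
No other nonterminal has a production whose RHS symbols are all nullable.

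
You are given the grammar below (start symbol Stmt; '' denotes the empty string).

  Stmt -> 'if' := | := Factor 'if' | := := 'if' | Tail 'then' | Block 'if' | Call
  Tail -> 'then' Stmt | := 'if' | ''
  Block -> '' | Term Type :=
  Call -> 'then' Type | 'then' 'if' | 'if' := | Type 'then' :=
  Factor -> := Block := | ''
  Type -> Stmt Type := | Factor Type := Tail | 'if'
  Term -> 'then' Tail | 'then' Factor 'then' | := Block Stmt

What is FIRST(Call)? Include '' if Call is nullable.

{ 'if', 'then', := }

Call -> 'then' Type contributes {'then'}.
Call -> 'then' 'if' contributes {'then'}.
Call -> 'if' := contributes {'if'}.
From Call -> Type 'then' :=: add FIRST(Type) = { 'if', 'then', := }.
Union: FIRST(Call) = { 'if', 'then', := }.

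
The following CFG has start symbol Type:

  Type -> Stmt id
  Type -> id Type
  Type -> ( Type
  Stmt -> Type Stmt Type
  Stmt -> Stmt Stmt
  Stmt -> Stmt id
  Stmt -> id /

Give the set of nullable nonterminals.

{ } (none)

No nonterminal has an empty production or an RHS whose symbols are all nullable.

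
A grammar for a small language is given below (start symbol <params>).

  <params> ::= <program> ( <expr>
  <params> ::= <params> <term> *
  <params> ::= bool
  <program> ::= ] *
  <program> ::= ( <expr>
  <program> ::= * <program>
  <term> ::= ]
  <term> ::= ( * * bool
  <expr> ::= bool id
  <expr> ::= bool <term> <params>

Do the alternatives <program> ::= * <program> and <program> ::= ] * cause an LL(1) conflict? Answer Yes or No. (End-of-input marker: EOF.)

No

FIRST(* <program>) = { * } and FIRST(] *) = { ] }.
The FIRST sets are disjoint and neither alternative is nullable — no conflict.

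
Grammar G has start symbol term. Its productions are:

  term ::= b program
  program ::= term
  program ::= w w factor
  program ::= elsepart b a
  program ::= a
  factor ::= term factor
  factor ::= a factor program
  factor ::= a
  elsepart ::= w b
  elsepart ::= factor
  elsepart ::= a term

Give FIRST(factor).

From factor ::= term factor: add FIRST(term) = { b }.
factor ::= a factor program contributes {a}.
factor ::= a contributes {a}.
Union: FIRST(factor) = { a, b }.

{ a, b }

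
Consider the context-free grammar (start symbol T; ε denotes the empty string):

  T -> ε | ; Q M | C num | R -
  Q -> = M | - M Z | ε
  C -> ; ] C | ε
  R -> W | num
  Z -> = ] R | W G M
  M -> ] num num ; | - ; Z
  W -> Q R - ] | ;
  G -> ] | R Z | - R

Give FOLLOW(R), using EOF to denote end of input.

In T -> R -: add FIRST(-) = { - }.
In Z -> = ] R: R is at the end, add FOLLOW(Z) = { EOF, -, ;, =, ], num }.
In W -> Q R - ]: add FIRST(- ]) = { - }.
In G -> R Z: add FIRST(Z) = { -, ;, =, num }.
In G -> - R: R is at the end, add FOLLOW(G) = { -, ] }.
Union: FOLLOW(R) = { EOF, -, ;, =, ], num }.

{ EOF, -, ;, =, ], num }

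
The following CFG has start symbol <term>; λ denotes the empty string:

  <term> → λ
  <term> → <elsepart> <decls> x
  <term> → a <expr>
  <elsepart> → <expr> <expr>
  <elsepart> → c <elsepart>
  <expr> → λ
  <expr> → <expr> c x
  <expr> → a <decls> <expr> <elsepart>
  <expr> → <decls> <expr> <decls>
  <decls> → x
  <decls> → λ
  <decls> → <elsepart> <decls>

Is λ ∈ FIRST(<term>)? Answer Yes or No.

Yes

<term> has an λ-production, so <term> ⇒ λ.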